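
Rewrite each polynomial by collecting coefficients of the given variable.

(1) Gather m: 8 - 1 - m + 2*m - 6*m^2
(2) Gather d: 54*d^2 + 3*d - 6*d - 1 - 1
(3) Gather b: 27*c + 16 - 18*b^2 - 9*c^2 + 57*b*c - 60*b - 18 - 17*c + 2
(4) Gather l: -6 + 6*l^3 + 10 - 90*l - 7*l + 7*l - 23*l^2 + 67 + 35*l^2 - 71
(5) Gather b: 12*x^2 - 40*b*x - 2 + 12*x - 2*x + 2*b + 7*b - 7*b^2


(1) = -6*m^2 + m + 7
(2) = 54*d^2 - 3*d - 2
(3) = -18*b^2 + b*(57*c - 60) - 9*c^2 + 10*c
(4) = 6*l^3 + 12*l^2 - 90*l
(5) = -7*b^2 + b*(9 - 40*x) + 12*x^2 + 10*x - 2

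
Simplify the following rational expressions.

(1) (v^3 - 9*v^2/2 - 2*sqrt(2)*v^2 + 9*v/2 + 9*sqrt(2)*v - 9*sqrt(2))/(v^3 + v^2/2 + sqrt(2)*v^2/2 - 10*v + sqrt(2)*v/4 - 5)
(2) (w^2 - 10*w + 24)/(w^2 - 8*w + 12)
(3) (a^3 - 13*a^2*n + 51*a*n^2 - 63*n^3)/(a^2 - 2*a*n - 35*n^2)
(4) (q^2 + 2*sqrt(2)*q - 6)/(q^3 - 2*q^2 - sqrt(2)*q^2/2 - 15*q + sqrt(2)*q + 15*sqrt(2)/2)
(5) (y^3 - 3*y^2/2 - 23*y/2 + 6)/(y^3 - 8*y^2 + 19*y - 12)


(1) = (8*v^2 - 36*v + 36)/(8*v^2 + v*(4 + 20*sqrt(2)) + 10*sqrt(2))
(2) = (w - 4)/(w - 2)
(3) = (a^2 - 6*a*n + 9*n^2)/(a + 5*n)
(4) = (2*q^2 + 4*sqrt(2)*q - 12)/(2*q^3 + q^2*(-4 - sqrt(2)) + q*(-30 + 2*sqrt(2)) + 15*sqrt(2))
(5) = (2*y^2 + 5*y - 3)/(2*y^2 - 8*y + 6)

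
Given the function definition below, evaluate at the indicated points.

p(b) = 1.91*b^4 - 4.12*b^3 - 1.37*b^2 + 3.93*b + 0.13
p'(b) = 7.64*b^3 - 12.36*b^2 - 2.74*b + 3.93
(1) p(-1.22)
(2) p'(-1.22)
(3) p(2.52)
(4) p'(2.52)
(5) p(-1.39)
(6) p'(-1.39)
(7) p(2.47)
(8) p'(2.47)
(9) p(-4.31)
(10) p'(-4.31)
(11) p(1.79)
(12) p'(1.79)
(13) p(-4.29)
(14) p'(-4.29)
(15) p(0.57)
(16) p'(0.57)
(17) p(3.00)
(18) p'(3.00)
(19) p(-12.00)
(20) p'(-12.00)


(1) = 5.01
(2) = -25.00
(3) = 12.43
(4) = 40.80
(5) = 10.22
(6) = -36.66
(7) = 10.49
(8) = 36.88
(9) = 946.69
(10) = -825.54
(11) = -1.25
(12) = 3.24
(13) = 930.28
(14) = -815.00
(15) = 1.36
(16) = -0.23
(17) = 43.06
(18) = 90.75
(19) = 46480.81
(20) = -14944.95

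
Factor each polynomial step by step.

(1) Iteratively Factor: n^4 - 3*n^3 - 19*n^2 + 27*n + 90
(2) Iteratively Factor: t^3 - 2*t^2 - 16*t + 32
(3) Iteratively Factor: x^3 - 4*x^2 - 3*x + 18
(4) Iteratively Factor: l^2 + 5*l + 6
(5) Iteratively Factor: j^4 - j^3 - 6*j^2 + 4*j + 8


(1) = (n + 3)*(n^3 - 6*n^2 - n + 30) = (n - 5)*(n + 3)*(n^2 - n - 6) = (n - 5)*(n - 3)*(n + 3)*(n + 2)
(2) = (t + 4)*(t^2 - 6*t + 8) = (t - 4)*(t + 4)*(t - 2)
(3) = (x - 3)*(x^2 - x - 6) = (x - 3)*(x + 2)*(x - 3)
(4) = (l + 2)*(l + 3)
(5) = (j - 2)*(j^3 + j^2 - 4*j - 4) = (j - 2)*(j + 2)*(j^2 - j - 2) = (j - 2)*(j + 1)*(j + 2)*(j - 2)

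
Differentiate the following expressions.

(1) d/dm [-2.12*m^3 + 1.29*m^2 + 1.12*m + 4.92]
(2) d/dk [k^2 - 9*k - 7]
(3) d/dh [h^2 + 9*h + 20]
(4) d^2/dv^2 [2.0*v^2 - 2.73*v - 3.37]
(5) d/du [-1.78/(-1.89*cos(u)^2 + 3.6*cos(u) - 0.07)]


(1) = -6.36*m^2 + 2.58*m + 1.12
(2) = 2*k - 9
(3) = 2*h + 9
(4) = 4.00000000000000
(5) = (6.7284*cos(u) - 6.408)*sin(u)/(1.89*cos(u)^2 - 3.6*cos(u) + 0.07)^2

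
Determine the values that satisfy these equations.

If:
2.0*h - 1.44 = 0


Then:
h = 0.72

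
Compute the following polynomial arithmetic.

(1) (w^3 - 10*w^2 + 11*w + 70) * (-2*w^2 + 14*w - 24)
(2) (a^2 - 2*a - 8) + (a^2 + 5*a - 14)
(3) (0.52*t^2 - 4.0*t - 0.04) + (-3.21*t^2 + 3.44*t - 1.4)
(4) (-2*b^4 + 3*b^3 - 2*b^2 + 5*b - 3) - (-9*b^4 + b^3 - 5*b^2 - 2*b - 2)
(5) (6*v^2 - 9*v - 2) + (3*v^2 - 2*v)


(1) = -2*w^5 + 34*w^4 - 186*w^3 + 254*w^2 + 716*w - 1680
(2) = 2*a^2 + 3*a - 22
(3) = -2.69*t^2 - 0.56*t - 1.44
(4) = 7*b^4 + 2*b^3 + 3*b^2 + 7*b - 1
(5) = 9*v^2 - 11*v - 2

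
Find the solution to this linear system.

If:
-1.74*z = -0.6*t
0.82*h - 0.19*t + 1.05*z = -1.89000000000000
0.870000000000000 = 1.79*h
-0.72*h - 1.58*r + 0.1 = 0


Then:
h = 0.49
r = -0.16
t = -13.30
z = -4.59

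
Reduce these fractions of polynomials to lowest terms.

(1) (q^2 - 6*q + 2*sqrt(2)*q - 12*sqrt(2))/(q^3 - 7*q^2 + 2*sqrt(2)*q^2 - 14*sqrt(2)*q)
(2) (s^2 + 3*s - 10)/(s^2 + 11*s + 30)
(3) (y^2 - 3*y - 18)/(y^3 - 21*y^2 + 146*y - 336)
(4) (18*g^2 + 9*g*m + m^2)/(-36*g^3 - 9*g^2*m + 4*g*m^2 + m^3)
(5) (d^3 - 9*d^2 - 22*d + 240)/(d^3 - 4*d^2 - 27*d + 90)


(1) = (q - 6)/(q^2 - 7*q)
(2) = (s - 2)/(s + 6)
(3) = (y + 3)/(y^2 - 15*y + 56)
(4) = (-6*g - m)/(12*g^2 - g*m - m^2)
(5) = (d - 8)/(d - 3)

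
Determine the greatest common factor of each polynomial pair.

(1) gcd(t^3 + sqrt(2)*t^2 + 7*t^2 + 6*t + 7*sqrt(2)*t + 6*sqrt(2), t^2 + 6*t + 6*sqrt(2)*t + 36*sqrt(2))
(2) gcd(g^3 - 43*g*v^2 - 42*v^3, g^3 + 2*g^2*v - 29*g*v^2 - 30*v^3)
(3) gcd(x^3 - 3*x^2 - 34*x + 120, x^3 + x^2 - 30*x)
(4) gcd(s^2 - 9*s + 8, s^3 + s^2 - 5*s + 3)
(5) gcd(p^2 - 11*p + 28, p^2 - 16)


(1) = gcd((t + 1)*(t + 6)*(t + sqrt(2)), (t + 6)*(t + 6*sqrt(2))) = t + 6
(2) = g^2 + 7*g*v + 6*v^2
(3) = x^2 + x - 30
(4) = gcd((s - 8)*(s - 1), (s - 1)^2*(s + 3)) = s - 1
(5) = p - 4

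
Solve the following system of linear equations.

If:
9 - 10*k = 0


Then:
k = 9/10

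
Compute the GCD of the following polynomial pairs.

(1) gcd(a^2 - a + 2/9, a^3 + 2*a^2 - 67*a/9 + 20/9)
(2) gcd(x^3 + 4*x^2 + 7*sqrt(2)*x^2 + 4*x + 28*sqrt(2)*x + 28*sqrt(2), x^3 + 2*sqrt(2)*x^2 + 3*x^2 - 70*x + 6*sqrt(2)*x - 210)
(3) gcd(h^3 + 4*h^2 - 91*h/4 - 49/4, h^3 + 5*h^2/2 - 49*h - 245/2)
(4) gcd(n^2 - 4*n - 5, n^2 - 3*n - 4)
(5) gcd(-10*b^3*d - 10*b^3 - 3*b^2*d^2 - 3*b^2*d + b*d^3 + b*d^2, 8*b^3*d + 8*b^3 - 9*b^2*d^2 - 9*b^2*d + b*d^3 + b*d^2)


(1) = a - 1/3
(2) = x + 7*sqrt(2)
(3) = gcd((h - 7/2)*(h + 1/2)*(h + 7), (h - 7)*(h + 5/2)*(h + 7)) = h + 7
(4) = n + 1
(5) = b*d + b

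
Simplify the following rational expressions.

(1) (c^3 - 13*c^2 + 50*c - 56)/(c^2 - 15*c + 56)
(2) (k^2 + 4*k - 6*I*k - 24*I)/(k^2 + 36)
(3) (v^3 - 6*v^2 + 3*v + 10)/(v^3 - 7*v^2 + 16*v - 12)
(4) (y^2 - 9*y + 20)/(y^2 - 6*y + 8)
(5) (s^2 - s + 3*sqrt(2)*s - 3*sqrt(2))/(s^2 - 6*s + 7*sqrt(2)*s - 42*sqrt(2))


(1) = (c^2 - 6*c + 8)/(c - 8)
(2) = (k + 4)/(k + 6*I)
(3) = (v^2 - 4*v - 5)/(v^2 - 5*v + 6)
(4) = (y - 5)/(y - 2)
(5) = (s^2 + s*(-1 + 3*sqrt(2)) - 3*sqrt(2))/(s^2 + s*(-6 + 7*sqrt(2)) - 42*sqrt(2))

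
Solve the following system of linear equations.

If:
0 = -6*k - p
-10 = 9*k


Then:
k = -10/9
p = 20/3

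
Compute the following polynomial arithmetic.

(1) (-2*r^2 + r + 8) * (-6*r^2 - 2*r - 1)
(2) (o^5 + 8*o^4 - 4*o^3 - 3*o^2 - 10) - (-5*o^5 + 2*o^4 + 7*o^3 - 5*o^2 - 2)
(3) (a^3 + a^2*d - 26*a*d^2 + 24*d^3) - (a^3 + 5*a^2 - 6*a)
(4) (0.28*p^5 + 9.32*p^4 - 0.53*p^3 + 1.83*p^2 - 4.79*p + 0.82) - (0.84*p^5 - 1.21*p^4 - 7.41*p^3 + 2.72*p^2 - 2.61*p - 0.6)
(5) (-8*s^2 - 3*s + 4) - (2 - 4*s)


(1) = 12*r^4 - 2*r^3 - 48*r^2 - 17*r - 8
(2) = 6*o^5 + 6*o^4 - 11*o^3 + 2*o^2 - 8
(3) = a^2*d - 5*a^2 - 26*a*d^2 + 6*a + 24*d^3
(4) = -0.56*p^5 + 10.53*p^4 + 6.88*p^3 - 0.89*p^2 - 2.18*p + 1.42
(5) = -8*s^2 + s + 2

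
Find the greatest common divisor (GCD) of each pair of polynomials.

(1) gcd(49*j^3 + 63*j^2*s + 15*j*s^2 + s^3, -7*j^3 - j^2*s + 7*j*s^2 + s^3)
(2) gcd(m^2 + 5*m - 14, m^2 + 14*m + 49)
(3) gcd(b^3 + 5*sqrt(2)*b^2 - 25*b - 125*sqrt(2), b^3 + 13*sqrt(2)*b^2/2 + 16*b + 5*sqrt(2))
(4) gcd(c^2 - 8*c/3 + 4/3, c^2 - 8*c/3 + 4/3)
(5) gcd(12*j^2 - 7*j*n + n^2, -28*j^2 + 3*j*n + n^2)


(1) = gcd((j + s)*(7*j + s)^2, (-j + s)*(j + s)*(7*j + s)) = 7*j^2 + 8*j*s + s^2
(2) = gcd((m - 2)*(m + 7), (m + 7)^2) = m + 7
(3) = b + 5*sqrt(2)
(4) = c^2 - 8*c/3 + 4/3
(5) = gcd((-4*j + n)*(-3*j + n), (-4*j + n)*(7*j + n)) = 4*j - n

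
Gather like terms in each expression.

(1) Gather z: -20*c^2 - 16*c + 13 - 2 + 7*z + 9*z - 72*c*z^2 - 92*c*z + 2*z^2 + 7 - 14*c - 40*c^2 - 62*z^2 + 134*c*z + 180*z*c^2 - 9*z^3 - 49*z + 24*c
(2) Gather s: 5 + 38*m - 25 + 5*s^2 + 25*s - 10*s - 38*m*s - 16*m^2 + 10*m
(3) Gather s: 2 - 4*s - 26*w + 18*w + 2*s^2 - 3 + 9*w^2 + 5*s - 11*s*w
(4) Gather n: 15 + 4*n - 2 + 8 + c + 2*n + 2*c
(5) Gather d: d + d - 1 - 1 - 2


(1) = -60*c^2 - 6*c - 9*z^3 + z^2*(-72*c - 60) + z*(180*c^2 + 42*c - 33) + 18
(2) = -16*m^2 + 48*m + 5*s^2 + s*(15 - 38*m) - 20
(3) = 2*s^2 + s*(1 - 11*w) + 9*w^2 - 8*w - 1
(4) = 3*c + 6*n + 21
(5) = 2*d - 4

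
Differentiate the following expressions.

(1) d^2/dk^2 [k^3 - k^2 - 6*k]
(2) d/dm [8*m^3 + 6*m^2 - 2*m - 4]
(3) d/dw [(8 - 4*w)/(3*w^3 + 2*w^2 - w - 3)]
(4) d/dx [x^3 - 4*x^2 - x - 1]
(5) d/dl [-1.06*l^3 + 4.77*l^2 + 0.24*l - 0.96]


(1) = 6*k - 2
(2) = 24*m^2 + 12*m - 2
(3) = 4*(-3*w^3 - 2*w^2 + w + (w - 2)*(9*w^2 + 4*w - 1) + 3)/(3*w^3 + 2*w^2 - w - 3)^2
(4) = 3*x^2 - 8*x - 1
(5) = -3.18*l^2 + 9.54*l + 0.24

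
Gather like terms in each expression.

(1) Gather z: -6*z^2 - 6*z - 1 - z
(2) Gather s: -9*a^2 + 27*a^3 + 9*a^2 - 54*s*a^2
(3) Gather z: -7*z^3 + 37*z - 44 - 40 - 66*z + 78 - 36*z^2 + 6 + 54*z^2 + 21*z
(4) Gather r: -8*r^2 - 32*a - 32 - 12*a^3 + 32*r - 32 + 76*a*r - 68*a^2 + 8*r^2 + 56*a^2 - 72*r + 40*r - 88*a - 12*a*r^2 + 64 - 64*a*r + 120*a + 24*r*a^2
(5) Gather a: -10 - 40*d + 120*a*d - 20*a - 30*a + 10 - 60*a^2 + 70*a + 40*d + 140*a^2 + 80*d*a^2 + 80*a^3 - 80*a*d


(1) = -6*z^2 - 7*z - 1
(2) = 27*a^3 - 54*a^2*s
(3) = -7*z^3 + 18*z^2 - 8*z
(4) = -12*a^3 - 12*a^2 - 12*a*r^2 + r*(24*a^2 + 12*a)
(5) = 80*a^3 + a^2*(80*d + 80) + a*(40*d + 20)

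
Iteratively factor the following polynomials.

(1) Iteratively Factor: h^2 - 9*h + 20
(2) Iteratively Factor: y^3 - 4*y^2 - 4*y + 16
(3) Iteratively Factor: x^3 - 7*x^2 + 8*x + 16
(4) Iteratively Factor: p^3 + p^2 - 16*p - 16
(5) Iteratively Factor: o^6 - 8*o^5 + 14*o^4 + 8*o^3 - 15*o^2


(1) = (h - 5)*(h - 4)
(2) = (y - 2)*(y^2 - 2*y - 8) = (y - 2)*(y + 2)*(y - 4)
(3) = (x + 1)*(x^2 - 8*x + 16) = (x - 4)*(x + 1)*(x - 4)
(4) = (p + 1)*(p^2 - 16) = (p + 1)*(p + 4)*(p - 4)
(5) = (o - 5)*(o^5 - 3*o^4 - o^3 + 3*o^2) = (o - 5)*(o - 1)*(o^4 - 2*o^3 - 3*o^2) = (o - 5)*(o - 3)*(o - 1)*(o^3 + o^2) = o*(o - 5)*(o - 3)*(o - 1)*(o^2 + o) = o*(o - 5)*(o - 3)*(o - 1)*(o + 1)*(o)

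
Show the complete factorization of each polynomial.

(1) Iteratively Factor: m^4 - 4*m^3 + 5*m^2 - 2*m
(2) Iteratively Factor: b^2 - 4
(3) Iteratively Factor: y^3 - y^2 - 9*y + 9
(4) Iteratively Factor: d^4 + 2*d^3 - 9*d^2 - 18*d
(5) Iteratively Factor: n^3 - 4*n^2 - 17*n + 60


(1) = (m - 2)*(m^3 - 2*m^2 + m) = (m - 2)*(m - 1)*(m^2 - m) = (m - 2)*(m - 1)^2*(m)
(2) = (b + 2)*(b - 2)
(3) = (y - 3)*(y^2 + 2*y - 3) = (y - 3)*(y - 1)*(y + 3)
(4) = (d + 2)*(d^3 - 9*d) = (d + 2)*(d + 3)*(d^2 - 3*d) = d*(d + 2)*(d + 3)*(d - 3)
(5) = (n - 3)*(n^2 - n - 20) = (n - 3)*(n + 4)*(n - 5)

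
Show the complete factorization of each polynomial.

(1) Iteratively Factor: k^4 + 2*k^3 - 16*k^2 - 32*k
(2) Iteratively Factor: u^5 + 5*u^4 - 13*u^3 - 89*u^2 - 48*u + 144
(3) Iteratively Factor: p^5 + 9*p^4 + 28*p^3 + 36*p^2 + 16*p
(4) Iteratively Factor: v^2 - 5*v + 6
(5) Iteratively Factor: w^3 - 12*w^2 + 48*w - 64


(1) = (k + 2)*(k^3 - 16*k) = k*(k + 2)*(k^2 - 16) = k*(k + 2)*(k + 4)*(k - 4)
(2) = (u + 3)*(u^4 + 2*u^3 - 19*u^2 - 32*u + 48) = (u - 1)*(u + 3)*(u^3 + 3*u^2 - 16*u - 48) = (u - 1)*(u + 3)*(u + 4)*(u^2 - u - 12) = (u - 1)*(u + 3)^2*(u + 4)*(u - 4)
(3) = (p + 4)*(p^4 + 5*p^3 + 8*p^2 + 4*p) = p*(p + 4)*(p^3 + 5*p^2 + 8*p + 4) = p*(p + 2)*(p + 4)*(p^2 + 3*p + 2) = p*(p + 2)^2*(p + 4)*(p + 1)
(4) = (v - 3)*(v - 2)
(5) = (w - 4)*(w^2 - 8*w + 16) = (w - 4)^2*(w - 4)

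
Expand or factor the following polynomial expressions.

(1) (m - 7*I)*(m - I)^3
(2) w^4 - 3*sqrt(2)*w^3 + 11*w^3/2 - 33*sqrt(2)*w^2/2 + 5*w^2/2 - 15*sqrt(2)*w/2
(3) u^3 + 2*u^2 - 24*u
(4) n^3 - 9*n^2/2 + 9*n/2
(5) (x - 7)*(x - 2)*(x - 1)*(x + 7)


(1) = m^4 - 10*I*m^3 - 24*m^2 + 22*I*m + 7
(2) = w*(w + 1/2)*(w + 5)*(w - 3*sqrt(2))
(3) = u*(u - 4)*(u + 6)
(4) = n*(n - 3)*(n - 3/2)
(5) = x^4 - 3*x^3 - 47*x^2 + 147*x - 98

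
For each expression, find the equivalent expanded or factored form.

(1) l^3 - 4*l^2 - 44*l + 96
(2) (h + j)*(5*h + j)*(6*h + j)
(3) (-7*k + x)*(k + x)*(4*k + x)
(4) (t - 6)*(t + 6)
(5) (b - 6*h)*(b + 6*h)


(1) = (l - 8)*(l - 2)*(l + 6)
(2) = 30*h^3 + 41*h^2*j + 12*h*j^2 + j^3
(3) = -28*k^3 - 31*k^2*x - 2*k*x^2 + x^3
(4) = t^2 - 36
(5) = b^2 - 36*h^2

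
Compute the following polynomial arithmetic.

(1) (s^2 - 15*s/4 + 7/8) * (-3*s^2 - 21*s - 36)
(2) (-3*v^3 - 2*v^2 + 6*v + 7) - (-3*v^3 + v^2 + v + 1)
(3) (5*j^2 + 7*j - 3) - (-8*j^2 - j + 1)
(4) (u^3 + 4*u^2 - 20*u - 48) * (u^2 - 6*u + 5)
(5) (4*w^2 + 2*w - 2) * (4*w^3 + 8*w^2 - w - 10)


(1) = -3*s^4 - 39*s^3/4 + 321*s^2/8 + 933*s/8 - 63/2
(2) = -3*v^2 + 5*v + 6
(3) = 13*j^2 + 8*j - 4
(4) = u^5 - 2*u^4 - 39*u^3 + 92*u^2 + 188*u - 240
(5) = 16*w^5 + 40*w^4 + 4*w^3 - 58*w^2 - 18*w + 20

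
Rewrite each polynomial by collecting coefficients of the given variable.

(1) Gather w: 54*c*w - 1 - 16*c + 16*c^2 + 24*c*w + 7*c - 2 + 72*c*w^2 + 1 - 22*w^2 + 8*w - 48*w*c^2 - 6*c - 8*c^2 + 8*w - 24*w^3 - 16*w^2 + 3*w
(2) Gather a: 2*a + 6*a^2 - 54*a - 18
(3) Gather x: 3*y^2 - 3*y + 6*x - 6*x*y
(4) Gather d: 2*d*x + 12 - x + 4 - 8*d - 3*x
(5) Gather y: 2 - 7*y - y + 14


(1) = 8*c^2 - 15*c - 24*w^3 + w^2*(72*c - 38) + w*(-48*c^2 + 78*c + 19) - 2
(2) = 6*a^2 - 52*a - 18
(3) = x*(6 - 6*y) + 3*y^2 - 3*y
(4) = d*(2*x - 8) - 4*x + 16
(5) = 16 - 8*y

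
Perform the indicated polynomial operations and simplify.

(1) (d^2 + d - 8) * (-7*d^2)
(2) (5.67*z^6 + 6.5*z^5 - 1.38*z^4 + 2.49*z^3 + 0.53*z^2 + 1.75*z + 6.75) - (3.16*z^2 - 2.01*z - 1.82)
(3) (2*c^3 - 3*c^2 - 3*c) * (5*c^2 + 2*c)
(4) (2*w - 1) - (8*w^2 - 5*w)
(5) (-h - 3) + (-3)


(1) = -7*d^4 - 7*d^3 + 56*d^2
(2) = 5.67*z^6 + 6.5*z^5 - 1.38*z^4 + 2.49*z^3 - 2.63*z^2 + 3.76*z + 8.57
(3) = 10*c^5 - 11*c^4 - 21*c^3 - 6*c^2
(4) = -8*w^2 + 7*w - 1
(5) = -h - 6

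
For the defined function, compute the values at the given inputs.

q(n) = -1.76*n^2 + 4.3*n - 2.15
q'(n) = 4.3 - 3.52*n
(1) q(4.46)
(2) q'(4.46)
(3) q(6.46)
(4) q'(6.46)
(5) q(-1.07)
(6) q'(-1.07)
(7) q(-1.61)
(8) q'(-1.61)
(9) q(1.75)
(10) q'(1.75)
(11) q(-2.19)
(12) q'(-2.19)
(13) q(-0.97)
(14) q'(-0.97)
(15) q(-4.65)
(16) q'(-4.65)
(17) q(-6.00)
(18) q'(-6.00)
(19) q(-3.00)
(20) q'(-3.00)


(1) = -17.98
(2) = -11.40
(3) = -47.82
(4) = -18.44
(5) = -8.77
(6) = 8.07
(7) = -13.64
(8) = 9.97
(9) = -0.01
(10) = -1.86
(11) = -20.01
(12) = 12.01
(13) = -7.98
(14) = 7.71
(15) = -60.20
(16) = 20.67
(17) = -91.31
(18) = 25.42
(19) = -30.89
(20) = 14.86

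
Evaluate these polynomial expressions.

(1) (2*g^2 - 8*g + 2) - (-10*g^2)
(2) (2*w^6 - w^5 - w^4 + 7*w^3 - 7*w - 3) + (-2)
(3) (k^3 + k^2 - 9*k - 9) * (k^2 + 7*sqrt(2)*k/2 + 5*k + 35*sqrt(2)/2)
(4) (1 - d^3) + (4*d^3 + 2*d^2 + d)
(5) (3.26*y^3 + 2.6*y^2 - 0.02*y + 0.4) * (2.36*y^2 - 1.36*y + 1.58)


(1) = 12*g^2 - 8*g + 2
(2) = 2*w^6 - w^5 - w^4 + 7*w^3 - 7*w - 5
(3) = k^5 + 7*sqrt(2)*k^4/2 + 6*k^4 - 4*k^3 + 21*sqrt(2)*k^3 - 54*k^2 - 14*sqrt(2)*k^2 - 189*sqrt(2)*k - 45*k - 315*sqrt(2)/2
(4) = 3*d^3 + 2*d^2 + d + 1
(5) = 7.6936*y^5 + 1.7024*y^4 + 1.5676*y^3 + 5.0792*y^2 - 0.5756*y + 0.632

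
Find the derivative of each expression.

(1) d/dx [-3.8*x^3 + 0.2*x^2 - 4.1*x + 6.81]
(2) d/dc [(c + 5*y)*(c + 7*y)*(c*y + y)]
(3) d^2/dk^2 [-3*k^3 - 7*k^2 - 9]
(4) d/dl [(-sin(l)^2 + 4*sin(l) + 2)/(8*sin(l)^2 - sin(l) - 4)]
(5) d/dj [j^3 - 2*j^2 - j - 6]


(1) = -11.4*x^2 + 0.4*x - 4.1
(2) = y*(3*c^2 + 24*c*y + 2*c + 35*y^2 + 12*y)
(3) = -18*k - 14
(4) = (-24*sin(l) + 31*cos(l)^2 - 45)*cos(l)/(sin(l) + 4*cos(2*l))^2
(5) = 3*j^2 - 4*j - 1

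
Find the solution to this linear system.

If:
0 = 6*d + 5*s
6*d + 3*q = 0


Then:
d = -5*s/6
q = 5*s/3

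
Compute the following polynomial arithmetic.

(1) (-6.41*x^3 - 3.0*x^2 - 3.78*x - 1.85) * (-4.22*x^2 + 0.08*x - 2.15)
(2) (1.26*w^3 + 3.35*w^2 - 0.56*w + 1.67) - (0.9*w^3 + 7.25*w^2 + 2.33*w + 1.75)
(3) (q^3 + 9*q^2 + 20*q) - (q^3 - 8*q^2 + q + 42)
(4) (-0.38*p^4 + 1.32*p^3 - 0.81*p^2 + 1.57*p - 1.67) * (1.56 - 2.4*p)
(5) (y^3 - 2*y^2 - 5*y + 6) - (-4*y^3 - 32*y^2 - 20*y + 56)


(1) = 27.0502*x^5 + 12.1472*x^4 + 29.4931*x^3 + 13.9546*x^2 + 7.979*x + 3.9775
(2) = 0.36*w^3 - 3.9*w^2 - 2.89*w - 0.08
(3) = 17*q^2 + 19*q - 42
(4) = 0.912*p^5 - 3.7608*p^4 + 4.0032*p^3 - 5.0316*p^2 + 6.4572*p - 2.6052
(5) = 5*y^3 + 30*y^2 + 15*y - 50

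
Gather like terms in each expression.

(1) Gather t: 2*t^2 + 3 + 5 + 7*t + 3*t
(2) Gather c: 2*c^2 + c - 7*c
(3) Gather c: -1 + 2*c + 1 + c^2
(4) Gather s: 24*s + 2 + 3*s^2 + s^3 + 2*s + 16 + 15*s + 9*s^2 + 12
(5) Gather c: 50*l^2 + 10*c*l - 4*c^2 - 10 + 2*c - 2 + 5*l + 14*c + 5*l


(1) = 2*t^2 + 10*t + 8
(2) = 2*c^2 - 6*c
(3) = c^2 + 2*c
(4) = s^3 + 12*s^2 + 41*s + 30
(5) = -4*c^2 + c*(10*l + 16) + 50*l^2 + 10*l - 12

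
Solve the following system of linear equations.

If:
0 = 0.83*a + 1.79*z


Then:
a = -2.1566265060241*z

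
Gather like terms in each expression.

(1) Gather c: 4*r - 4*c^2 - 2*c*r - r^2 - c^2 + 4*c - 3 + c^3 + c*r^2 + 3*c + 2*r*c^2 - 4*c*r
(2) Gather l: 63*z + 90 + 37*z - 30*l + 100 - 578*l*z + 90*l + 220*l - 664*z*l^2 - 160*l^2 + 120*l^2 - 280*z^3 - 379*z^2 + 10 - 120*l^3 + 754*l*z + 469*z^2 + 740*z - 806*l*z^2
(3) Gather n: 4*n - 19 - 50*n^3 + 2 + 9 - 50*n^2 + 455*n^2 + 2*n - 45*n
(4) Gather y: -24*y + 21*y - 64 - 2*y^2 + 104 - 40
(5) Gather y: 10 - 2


(1) = c^3 + c^2*(2*r - 5) + c*(r^2 - 6*r + 7) - r^2 + 4*r - 3
(2) = -120*l^3 + l^2*(-664*z - 40) + l*(-806*z^2 + 176*z + 280) - 280*z^3 + 90*z^2 + 840*z + 200
(3) = -50*n^3 + 405*n^2 - 39*n - 8
(4) = -2*y^2 - 3*y
(5) = 8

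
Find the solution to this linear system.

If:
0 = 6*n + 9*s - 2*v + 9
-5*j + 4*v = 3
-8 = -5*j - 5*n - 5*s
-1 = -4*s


Then:
j = 21/10
n = -3/4
s = 1/4
v = 27/8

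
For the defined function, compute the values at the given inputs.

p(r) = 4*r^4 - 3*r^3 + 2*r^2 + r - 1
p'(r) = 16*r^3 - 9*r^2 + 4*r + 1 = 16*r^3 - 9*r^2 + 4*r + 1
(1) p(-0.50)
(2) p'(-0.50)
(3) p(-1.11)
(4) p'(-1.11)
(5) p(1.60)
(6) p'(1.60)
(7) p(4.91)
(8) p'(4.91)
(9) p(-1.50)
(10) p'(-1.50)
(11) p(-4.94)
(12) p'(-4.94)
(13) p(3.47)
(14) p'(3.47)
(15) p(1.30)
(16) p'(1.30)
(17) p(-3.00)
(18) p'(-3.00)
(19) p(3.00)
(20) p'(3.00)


(1) = -0.38
(2) = -5.25
(3) = 10.53
(4) = -36.41
(5) = 19.65
(6) = 49.90
(7) = 2021.82
(8) = 1697.60
(9) = 32.38
(10) = -79.25
(11) = 2786.67
(12) = -2167.25
(13) = 481.14
(14) = 575.02
(15) = 8.51
(16) = 26.14
(17) = 419.00
(18) = -524.00
(19) = 263.00
(20) = 364.00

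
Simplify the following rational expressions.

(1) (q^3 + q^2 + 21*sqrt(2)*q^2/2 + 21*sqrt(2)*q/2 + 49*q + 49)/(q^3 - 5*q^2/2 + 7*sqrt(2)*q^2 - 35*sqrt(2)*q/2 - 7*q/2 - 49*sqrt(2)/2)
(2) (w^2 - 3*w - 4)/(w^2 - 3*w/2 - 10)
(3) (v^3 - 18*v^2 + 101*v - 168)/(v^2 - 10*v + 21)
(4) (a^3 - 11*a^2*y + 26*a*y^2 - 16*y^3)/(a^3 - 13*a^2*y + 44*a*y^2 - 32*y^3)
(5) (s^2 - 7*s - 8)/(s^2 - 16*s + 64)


(1) = (4*q + 14*sqrt(2))/(4*q - 14)
(2) = (2*w + 2)/(2*w + 5)
(3) = v - 8
(4) = (-a + 2*y)/(-a + 4*y)
(5) = (s + 1)/(s - 8)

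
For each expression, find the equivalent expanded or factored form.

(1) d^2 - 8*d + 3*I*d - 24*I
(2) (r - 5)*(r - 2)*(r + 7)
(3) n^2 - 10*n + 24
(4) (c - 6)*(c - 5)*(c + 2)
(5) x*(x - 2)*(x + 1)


(1) = (d - 8)*(d + 3*I)
(2) = r^3 - 39*r + 70
(3) = (n - 6)*(n - 4)
(4) = c^3 - 9*c^2 + 8*c + 60
(5) = x^3 - x^2 - 2*x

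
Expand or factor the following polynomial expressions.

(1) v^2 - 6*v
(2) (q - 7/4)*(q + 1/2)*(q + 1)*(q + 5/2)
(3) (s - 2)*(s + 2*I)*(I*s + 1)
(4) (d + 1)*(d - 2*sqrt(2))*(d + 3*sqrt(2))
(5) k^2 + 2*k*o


(1) = v*(v - 6)
(2) = q^4 + 9*q^3/4 - 11*q^2/4 - 99*q/16 - 35/16
(3) = I*s^3 - s^2 - 2*I*s^2 + 2*s + 2*I*s - 4*I
(4) = d^3 + d^2 + sqrt(2)*d^2 - 12*d + sqrt(2)*d - 12
(5) = k*(k + 2*o)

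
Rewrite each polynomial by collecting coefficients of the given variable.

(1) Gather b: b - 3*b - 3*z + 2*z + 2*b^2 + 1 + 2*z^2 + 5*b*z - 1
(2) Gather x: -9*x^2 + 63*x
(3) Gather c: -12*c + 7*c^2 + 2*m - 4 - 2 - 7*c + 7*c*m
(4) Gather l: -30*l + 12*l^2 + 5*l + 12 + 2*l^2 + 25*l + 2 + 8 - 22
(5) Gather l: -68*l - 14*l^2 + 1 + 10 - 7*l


(1) = 2*b^2 + b*(5*z - 2) + 2*z^2 - z
(2) = -9*x^2 + 63*x
(3) = 7*c^2 + c*(7*m - 19) + 2*m - 6
(4) = 14*l^2
(5) = -14*l^2 - 75*l + 11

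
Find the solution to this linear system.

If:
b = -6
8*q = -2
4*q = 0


Then:
No Solution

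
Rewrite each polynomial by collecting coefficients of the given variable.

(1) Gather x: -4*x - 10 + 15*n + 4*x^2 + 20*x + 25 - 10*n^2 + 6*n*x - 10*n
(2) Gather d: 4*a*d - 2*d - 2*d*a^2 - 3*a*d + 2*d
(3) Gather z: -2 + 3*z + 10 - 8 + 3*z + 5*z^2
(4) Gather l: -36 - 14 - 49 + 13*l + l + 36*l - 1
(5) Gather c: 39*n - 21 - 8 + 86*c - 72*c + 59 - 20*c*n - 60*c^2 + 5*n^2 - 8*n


(1) = -10*n^2 + 5*n + 4*x^2 + x*(6*n + 16) + 15
(2) = d*(-2*a^2 + a)
(3) = 5*z^2 + 6*z
(4) = 50*l - 100
(5) = -60*c^2 + c*(14 - 20*n) + 5*n^2 + 31*n + 30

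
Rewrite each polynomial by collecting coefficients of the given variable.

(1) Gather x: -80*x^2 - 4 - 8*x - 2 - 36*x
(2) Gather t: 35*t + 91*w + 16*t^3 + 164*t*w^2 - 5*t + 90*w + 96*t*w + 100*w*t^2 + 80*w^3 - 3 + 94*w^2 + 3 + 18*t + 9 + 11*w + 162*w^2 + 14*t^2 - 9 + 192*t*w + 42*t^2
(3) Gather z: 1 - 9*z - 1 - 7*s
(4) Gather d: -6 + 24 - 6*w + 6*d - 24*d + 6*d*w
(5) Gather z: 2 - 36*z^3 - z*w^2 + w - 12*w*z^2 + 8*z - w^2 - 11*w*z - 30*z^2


(1) = -80*x^2 - 44*x - 6
(2) = 16*t^3 + t^2*(100*w + 56) + t*(164*w^2 + 288*w + 48) + 80*w^3 + 256*w^2 + 192*w
(3) = -7*s - 9*z
(4) = d*(6*w - 18) - 6*w + 18
(5) = -w^2 + w - 36*z^3 + z^2*(-12*w - 30) + z*(-w^2 - 11*w + 8) + 2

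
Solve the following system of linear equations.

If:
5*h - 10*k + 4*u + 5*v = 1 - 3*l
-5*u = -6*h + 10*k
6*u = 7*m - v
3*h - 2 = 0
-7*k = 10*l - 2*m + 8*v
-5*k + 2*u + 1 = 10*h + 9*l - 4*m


Then:
h = 2/3
k = 54118/148455
l = -111019/148455
m = 7634/49485
u = 10528/148455
v = 10794/16495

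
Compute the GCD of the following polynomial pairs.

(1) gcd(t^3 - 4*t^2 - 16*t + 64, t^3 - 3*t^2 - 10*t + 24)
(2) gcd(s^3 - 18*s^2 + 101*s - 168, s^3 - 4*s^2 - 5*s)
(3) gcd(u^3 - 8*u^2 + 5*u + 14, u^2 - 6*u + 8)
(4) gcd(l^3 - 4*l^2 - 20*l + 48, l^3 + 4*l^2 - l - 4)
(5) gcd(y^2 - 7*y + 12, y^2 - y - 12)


(1) = gcd((t - 4)^2*(t + 4), (t - 4)*(t - 2)*(t + 3)) = t - 4
(2) = 1
(3) = u - 2
(4) = gcd((l - 6)*(l - 2)*(l + 4), (l - 1)*(l + 1)*(l + 4)) = l + 4
(5) = gcd((y - 4)*(y - 3), (y - 4)*(y + 3)) = y - 4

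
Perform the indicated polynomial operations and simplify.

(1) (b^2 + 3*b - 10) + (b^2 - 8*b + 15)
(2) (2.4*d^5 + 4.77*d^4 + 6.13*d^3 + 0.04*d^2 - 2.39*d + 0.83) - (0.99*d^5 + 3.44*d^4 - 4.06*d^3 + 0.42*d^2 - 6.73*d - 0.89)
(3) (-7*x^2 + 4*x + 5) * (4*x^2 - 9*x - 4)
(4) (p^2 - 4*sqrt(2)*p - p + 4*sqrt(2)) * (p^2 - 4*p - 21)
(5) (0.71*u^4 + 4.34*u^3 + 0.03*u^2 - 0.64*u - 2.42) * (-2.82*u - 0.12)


(1) = 2*b^2 - 5*b + 5
(2) = 1.41*d^5 + 1.33*d^4 + 10.19*d^3 - 0.38*d^2 + 4.34*d + 1.72
(3) = -28*x^4 + 79*x^3 + 12*x^2 - 61*x - 20
(4) = p^4 - 4*sqrt(2)*p^3 - 5*p^3 - 17*p^2 + 20*sqrt(2)*p^2 + 21*p + 68*sqrt(2)*p - 84*sqrt(2)
(5) = -2.0022*u^5 - 12.324*u^4 - 0.6054*u^3 + 1.8012*u^2 + 6.9012*u + 0.2904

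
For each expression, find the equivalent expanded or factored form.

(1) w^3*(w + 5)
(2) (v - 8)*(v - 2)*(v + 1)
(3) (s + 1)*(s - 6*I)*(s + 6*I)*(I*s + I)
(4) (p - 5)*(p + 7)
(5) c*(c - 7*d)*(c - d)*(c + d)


(1) = w^4 + 5*w^3
(2) = v^3 - 9*v^2 + 6*v + 16
(3) = I*s^4 + 2*I*s^3 + 37*I*s^2 + 72*I*s + 36*I
(4) = p^2 + 2*p - 35
(5) = c^4 - 7*c^3*d - c^2*d^2 + 7*c*d^3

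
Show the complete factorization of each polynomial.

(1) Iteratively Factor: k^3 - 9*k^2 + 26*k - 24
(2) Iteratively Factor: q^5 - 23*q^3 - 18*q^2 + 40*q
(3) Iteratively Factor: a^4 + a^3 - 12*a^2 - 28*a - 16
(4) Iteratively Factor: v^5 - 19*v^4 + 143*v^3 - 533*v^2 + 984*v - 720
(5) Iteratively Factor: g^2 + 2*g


(1) = (k - 3)*(k^2 - 6*k + 8) = (k - 4)*(k - 3)*(k - 2)
(2) = (q + 2)*(q^4 - 2*q^3 - 19*q^2 + 20*q) = (q + 2)*(q + 4)*(q^3 - 6*q^2 + 5*q) = (q - 5)*(q + 2)*(q + 4)*(q^2 - q) = (q - 5)*(q - 1)*(q + 2)*(q + 4)*(q)
(3) = (a + 1)*(a^3 - 12*a - 16) = (a + 1)*(a + 2)*(a^2 - 2*a - 8) = (a - 4)*(a + 1)*(a + 2)*(a + 2)
(4) = (v - 5)*(v^4 - 14*v^3 + 73*v^2 - 168*v + 144) = (v - 5)*(v - 4)*(v^3 - 10*v^2 + 33*v - 36) = (v - 5)*(v - 4)*(v - 3)*(v^2 - 7*v + 12) = (v - 5)*(v - 4)*(v - 3)^2*(v - 4)
(5) = (g + 2)*(g)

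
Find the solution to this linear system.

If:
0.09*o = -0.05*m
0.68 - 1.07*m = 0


Then:
m = 0.64
o = -0.35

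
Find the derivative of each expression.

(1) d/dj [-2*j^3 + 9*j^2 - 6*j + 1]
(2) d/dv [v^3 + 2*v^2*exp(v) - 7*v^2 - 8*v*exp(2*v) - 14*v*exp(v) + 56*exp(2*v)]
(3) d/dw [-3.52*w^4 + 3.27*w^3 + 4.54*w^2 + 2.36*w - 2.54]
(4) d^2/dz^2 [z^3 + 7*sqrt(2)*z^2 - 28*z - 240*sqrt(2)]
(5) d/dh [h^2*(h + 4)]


(1) = -6*j^2 + 18*j - 6
(2) = 2*v^2*exp(v) + 3*v^2 - 16*v*exp(2*v) - 10*v*exp(v) - 14*v + 104*exp(2*v) - 14*exp(v)
(3) = -14.08*w^3 + 9.81*w^2 + 9.08*w + 2.36
(4) = 6*z + 14*sqrt(2)
(5) = h*(3*h + 8)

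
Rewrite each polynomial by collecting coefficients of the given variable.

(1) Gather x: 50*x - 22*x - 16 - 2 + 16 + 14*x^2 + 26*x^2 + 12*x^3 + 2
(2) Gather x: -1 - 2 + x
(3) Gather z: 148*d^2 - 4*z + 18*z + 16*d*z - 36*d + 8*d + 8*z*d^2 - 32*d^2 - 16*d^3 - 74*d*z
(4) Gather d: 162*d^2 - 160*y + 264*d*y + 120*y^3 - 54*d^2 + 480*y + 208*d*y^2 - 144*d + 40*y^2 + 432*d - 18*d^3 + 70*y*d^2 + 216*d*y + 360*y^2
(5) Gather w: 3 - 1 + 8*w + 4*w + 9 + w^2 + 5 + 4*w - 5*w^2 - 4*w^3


(1) = 12*x^3 + 40*x^2 + 28*x
(2) = x - 3
(3) = -16*d^3 + 116*d^2 - 28*d + z*(8*d^2 - 58*d + 14)
(4) = -18*d^3 + d^2*(70*y + 108) + d*(208*y^2 + 480*y + 288) + 120*y^3 + 400*y^2 + 320*y
(5) = -4*w^3 - 4*w^2 + 16*w + 16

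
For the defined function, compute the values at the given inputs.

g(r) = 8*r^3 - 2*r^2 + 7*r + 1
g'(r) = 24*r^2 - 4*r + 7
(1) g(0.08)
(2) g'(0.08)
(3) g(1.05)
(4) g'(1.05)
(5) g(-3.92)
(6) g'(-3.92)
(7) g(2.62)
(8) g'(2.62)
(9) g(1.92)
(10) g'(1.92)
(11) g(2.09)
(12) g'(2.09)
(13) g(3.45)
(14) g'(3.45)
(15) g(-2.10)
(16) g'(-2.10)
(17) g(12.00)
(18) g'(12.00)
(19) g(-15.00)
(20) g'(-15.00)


(1) = 1.55
(2) = 6.83
(3) = 15.41
(4) = 29.26
(5) = -539.06
(6) = 391.47
(7) = 149.49
(8) = 161.27
(9) = 63.69
(10) = 87.79
(11) = 79.93
(12) = 103.47
(13) = 329.85
(14) = 278.86
(15) = -96.61
(16) = 121.24
(17) = 13621.00
(18) = 3415.00
(19) = -27554.00
(20) = 5467.00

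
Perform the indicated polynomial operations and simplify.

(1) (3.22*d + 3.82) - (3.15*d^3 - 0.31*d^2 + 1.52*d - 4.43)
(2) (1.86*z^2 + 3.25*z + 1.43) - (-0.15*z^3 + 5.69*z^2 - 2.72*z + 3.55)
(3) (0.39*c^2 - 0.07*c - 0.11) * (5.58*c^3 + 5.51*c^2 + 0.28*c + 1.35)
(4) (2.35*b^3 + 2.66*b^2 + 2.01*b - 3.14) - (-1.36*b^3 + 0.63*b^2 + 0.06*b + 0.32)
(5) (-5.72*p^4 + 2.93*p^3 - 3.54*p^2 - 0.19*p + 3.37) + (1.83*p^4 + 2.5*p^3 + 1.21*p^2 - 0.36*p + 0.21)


(1) = -3.15*d^3 + 0.31*d^2 + 1.7*d + 8.25
(2) = 0.15*z^3 - 3.83*z^2 + 5.97*z - 2.12
(3) = 2.1762*c^5 + 1.7583*c^4 - 0.8903*c^3 - 0.0992*c^2 - 0.1253*c - 0.1485
(4) = 3.71*b^3 + 2.03*b^2 + 1.95*b - 3.46
(5) = -3.89*p^4 + 5.43*p^3 - 2.33*p^2 - 0.55*p + 3.58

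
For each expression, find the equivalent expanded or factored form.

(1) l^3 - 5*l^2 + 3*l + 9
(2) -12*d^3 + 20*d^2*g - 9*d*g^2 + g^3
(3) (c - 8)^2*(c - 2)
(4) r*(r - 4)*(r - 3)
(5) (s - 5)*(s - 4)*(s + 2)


(1) = (l - 3)^2*(l + 1)
(2) = (-6*d + g)*(-2*d + g)*(-d + g)
(3) = c^3 - 18*c^2 + 96*c - 128
(4) = r^3 - 7*r^2 + 12*r
(5) = s^3 - 7*s^2 + 2*s + 40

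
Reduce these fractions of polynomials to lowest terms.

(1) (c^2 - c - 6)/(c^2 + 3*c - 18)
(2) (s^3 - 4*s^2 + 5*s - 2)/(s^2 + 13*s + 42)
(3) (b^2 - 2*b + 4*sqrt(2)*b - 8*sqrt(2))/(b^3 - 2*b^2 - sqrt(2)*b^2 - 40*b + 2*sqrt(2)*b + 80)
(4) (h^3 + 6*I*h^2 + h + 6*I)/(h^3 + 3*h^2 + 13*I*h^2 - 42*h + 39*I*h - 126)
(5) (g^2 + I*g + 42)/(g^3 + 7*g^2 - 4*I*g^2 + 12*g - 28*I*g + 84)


(1) = (c + 2)/(c + 6)
(2) = (s^3 - 4*s^2 + 5*s - 2)/(s^2 + 13*s + 42)
(3) = 1/(b - 5*sqrt(2))
(4) = (h^2 + 1)/(h^2 + h*(3 + 7*I) + 21*I)
(5) = (g + 7*I)/(g^2 + g*(7 + 2*I) + 14*I)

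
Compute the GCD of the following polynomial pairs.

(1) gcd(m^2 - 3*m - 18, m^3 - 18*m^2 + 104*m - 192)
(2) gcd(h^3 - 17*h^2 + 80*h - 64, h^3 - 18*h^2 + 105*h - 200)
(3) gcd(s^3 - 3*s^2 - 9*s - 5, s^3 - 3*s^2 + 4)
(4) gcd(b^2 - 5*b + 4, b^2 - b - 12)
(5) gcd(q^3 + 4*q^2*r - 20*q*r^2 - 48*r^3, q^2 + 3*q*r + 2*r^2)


(1) = gcd((m - 6)*(m + 3), (m - 8)*(m - 6)*(m - 4)) = m - 6
(2) = gcd((h - 8)^2*(h - 1), (h - 8)*(h - 5)^2) = h - 8
(3) = s + 1
(4) = b - 4
(5) = gcd((q - 4*r)*(q + 2*r)*(q + 6*r), (q + r)*(q + 2*r)) = q + 2*r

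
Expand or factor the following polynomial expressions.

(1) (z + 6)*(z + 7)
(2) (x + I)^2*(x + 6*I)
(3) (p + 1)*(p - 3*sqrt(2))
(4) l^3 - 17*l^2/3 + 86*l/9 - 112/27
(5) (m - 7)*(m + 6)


(1) = z^2 + 13*z + 42
(2) = x^3 + 8*I*x^2 - 13*x - 6*I
(3) = p^2 - 3*sqrt(2)*p + p - 3*sqrt(2)
(4) = (l - 8/3)*(l - 7/3)*(l - 2/3)
(5) = m^2 - m - 42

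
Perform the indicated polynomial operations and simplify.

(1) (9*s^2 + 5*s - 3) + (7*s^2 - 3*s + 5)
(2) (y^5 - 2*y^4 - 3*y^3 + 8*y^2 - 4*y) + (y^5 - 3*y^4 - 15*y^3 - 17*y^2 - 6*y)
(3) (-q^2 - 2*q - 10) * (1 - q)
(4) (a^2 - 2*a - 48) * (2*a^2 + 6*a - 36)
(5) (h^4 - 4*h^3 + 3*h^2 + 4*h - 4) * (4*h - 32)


(1) = 16*s^2 + 2*s + 2
(2) = 2*y^5 - 5*y^4 - 18*y^3 - 9*y^2 - 10*y
(3) = q^3 + q^2 + 8*q - 10
(4) = 2*a^4 + 2*a^3 - 144*a^2 - 216*a + 1728
(5) = 4*h^5 - 48*h^4 + 140*h^3 - 80*h^2 - 144*h + 128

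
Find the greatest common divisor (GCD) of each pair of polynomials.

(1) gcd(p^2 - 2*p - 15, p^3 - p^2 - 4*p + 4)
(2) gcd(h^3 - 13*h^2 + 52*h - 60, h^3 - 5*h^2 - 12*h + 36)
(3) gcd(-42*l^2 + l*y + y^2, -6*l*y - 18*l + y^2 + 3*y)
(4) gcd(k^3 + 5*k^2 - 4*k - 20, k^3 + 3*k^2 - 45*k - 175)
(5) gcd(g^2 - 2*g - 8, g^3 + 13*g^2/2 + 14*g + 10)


(1) = gcd((p - 5)*(p + 3), (p - 2)*(p - 1)*(p + 2)) = 1
(2) = h^2 - 8*h + 12
(3) = -6*l + y
(4) = k + 5
(5) = gcd((g - 4)*(g + 2), (g + 2)^2*(g + 5/2)) = g + 2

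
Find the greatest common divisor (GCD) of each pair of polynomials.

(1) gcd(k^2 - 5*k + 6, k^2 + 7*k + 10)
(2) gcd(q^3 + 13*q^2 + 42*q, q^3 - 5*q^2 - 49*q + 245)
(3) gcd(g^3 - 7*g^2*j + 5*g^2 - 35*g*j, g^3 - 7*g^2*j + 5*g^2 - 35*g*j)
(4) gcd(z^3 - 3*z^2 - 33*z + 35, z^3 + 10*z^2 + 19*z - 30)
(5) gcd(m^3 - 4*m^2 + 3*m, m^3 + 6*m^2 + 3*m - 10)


(1) = 1
(2) = gcd(q*(q + 6)*(q + 7), (q - 7)*(q - 5)*(q + 7)) = q + 7
(3) = gcd(g*(g + 5)*(g - 7*j), g*(g + 5)*(g - 7*j)) = g^3 - 7*g^2*j + 5*g^2 - 35*g*j
(4) = z^2 + 4*z - 5
(5) = m - 1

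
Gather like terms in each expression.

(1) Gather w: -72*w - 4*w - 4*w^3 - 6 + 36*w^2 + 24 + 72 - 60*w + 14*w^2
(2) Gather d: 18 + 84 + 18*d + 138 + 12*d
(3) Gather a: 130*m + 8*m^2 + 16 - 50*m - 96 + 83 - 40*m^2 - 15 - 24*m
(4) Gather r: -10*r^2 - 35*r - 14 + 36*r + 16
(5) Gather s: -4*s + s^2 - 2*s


(1) = -4*w^3 + 50*w^2 - 136*w + 90
(2) = 30*d + 240
(3) = -32*m^2 + 56*m - 12
(4) = -10*r^2 + r + 2
(5) = s^2 - 6*s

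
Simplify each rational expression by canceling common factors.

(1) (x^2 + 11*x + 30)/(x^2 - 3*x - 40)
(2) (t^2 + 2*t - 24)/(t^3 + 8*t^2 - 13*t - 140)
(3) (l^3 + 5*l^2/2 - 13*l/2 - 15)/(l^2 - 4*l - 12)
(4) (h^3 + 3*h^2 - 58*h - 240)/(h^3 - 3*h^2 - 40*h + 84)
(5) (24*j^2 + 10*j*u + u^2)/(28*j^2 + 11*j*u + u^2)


(1) = (x + 6)/(x - 8)
(2) = (t + 6)/(t^2 + 12*t + 35)
(3) = (2*l^2 + l - 15)/(2*l - 12)
(4) = (h^2 - 3*h - 40)/(h^2 - 9*h + 14)
(5) = (6*j + u)/(7*j + u)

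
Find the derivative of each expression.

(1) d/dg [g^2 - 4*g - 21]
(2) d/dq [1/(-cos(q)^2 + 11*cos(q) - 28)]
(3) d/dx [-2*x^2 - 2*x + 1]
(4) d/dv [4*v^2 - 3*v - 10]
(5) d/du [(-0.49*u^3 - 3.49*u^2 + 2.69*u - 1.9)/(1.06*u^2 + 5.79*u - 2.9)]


(1) = 2*g - 4
(2) = (11 - 2*cos(q))*sin(q)/(cos(q)^2 - 11*cos(q) + 28)^2
(3) = -4*x - 2
(4) = 8*v - 3
(5) = (-0.5194*u^4 - 5.6742*u^3 - 18.7955*u^2 + 24.27*u + 3.2)/(1.1236*u^4 + 12.2748*u^3 + 27.3761*u^2 - 33.582*u + 8.41)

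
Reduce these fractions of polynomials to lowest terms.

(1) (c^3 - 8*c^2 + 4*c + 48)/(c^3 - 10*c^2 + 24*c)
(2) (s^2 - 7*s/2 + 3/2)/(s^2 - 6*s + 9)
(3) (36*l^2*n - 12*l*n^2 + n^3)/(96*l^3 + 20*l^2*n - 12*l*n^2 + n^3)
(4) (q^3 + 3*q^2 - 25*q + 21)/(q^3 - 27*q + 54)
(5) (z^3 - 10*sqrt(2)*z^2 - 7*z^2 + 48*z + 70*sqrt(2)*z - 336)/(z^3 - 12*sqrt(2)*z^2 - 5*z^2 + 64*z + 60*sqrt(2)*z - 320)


(1) = (c + 2)/c
(2) = (2*s - 1)/(2*s - 6)
(3) = (6*l*n - n^2)/(16*l^2 + 6*l*n - n^2)
(4) = (q^2 + 6*q - 7)/(q^2 + 3*q - 18)
(5) = (z^2 + z*(-6*sqrt(2) - 7) + 42*sqrt(2))/(z^2 + z*(-8*sqrt(2) - 5) + 40*sqrt(2))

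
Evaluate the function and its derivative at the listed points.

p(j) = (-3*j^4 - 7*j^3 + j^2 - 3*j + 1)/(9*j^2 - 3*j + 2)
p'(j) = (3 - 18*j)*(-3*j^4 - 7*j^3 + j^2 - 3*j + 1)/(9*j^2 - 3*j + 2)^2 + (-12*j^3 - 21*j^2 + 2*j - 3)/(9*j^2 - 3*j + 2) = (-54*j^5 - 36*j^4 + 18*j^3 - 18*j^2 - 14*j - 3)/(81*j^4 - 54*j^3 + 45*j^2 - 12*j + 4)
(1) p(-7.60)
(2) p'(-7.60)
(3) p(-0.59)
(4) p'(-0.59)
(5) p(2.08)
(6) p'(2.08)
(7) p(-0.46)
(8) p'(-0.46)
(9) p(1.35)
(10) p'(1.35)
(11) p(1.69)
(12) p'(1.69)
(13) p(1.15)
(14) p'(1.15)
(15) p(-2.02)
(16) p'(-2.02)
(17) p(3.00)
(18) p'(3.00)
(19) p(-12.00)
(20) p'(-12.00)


(1) = -12.58
(2) = 4.18
(3) = 0.61
(4) = -0.11
(5) = -3.46
(6) = -2.26
(7) = 0.59
(8) = -0.09
(9) = -1.98
(10) = -1.81
(11) = -2.63
(12) = -2.01
(13) = -1.63
(14) = -1.71
(15) = 0.42
(16) = 0.51
(17) = -5.82
(18) = -2.88
(19) = -37.43
(20) = 7.11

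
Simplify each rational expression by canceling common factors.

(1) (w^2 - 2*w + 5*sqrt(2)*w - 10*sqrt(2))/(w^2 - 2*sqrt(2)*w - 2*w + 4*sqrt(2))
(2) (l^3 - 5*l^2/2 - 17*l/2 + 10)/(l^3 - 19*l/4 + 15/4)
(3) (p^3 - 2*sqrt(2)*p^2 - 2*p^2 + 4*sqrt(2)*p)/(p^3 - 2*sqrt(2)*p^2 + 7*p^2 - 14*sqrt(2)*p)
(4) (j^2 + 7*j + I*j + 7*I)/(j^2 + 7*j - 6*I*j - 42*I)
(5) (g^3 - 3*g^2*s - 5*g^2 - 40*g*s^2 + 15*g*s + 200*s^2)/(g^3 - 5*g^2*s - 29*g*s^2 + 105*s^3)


(1) = (w + 5*sqrt(2))/(w - 2*sqrt(2))
(2) = (2*l - 8)/(2*l - 3)
(3) = (p - 2)/(p + 7)
(4) = (j + I)/(j - 6*I)
(5) = (g^2 - 8*g*s - 5*g + 40*s)/(g^2 - 10*g*s + 21*s^2)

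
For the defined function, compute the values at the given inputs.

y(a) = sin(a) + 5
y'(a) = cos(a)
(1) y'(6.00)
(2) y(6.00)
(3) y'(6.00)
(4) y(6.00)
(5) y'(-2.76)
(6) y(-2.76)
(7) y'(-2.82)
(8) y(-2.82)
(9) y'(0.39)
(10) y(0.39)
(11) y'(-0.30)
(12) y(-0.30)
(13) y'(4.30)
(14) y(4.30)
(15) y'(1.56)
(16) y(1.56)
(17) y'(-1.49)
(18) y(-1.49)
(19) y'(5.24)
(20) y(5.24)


(1) = 0.96
(2) = 4.72
(3) = 0.96
(4) = 4.72
(5) = -0.93
(6) = 4.63
(7) = -0.95
(8) = 4.68
(9) = 0.92
(10) = 5.38
(11) = 0.96
(12) = 4.70
(13) = -0.40
(14) = 4.08
(15) = 0.01
(16) = 6.00
(17) = 0.08
(18) = 4.00
(19) = 0.50
(20) = 4.14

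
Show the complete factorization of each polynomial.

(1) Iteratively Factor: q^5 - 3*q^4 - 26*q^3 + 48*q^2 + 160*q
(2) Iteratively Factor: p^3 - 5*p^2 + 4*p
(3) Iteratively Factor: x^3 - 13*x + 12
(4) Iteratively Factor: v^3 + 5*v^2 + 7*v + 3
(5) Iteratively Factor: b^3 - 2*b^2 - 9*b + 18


(1) = (q)*(q^4 - 3*q^3 - 26*q^2 + 48*q + 160) = q*(q + 4)*(q^3 - 7*q^2 + 2*q + 40) = q*(q + 2)*(q + 4)*(q^2 - 9*q + 20) = q*(q - 5)*(q + 2)*(q + 4)*(q - 4)
(2) = (p - 1)*(p^2 - 4*p) = (p - 4)*(p - 1)*(p)
(3) = (x - 1)*(x^2 + x - 12) = (x - 3)*(x - 1)*(x + 4)
(4) = (v + 1)*(v^2 + 4*v + 3) = (v + 1)*(v + 3)*(v + 1)
(5) = (b - 2)*(b^2 - 9) = (b - 3)*(b - 2)*(b + 3)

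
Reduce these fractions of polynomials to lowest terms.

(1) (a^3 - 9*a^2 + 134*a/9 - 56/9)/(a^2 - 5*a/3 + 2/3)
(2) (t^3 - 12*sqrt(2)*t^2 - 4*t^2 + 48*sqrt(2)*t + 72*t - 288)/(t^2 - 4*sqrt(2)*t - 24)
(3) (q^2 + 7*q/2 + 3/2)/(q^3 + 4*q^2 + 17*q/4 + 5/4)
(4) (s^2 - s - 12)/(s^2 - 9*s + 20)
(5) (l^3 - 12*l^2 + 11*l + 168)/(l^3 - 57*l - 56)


(1) = (3*a^2 - 25*a + 28)/(3*a - 3)
(2) = (t^2 + t*(-6*sqrt(2) - 4) + 24*sqrt(2))/(t + 2*sqrt(2))
(3) = (2*q + 6)/(2*q^2 + 7*q + 5)
(4) = (s + 3)/(s - 5)
(5) = (l^2 - 4*l - 21)/(l^2 + 8*l + 7)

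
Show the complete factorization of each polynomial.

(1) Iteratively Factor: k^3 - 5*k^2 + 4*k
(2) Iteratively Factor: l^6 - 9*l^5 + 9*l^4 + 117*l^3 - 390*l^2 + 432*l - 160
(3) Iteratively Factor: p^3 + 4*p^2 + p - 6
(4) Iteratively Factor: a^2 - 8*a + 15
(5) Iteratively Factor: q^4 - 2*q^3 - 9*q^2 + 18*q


(1) = (k - 1)*(k^2 - 4*k) = k*(k - 1)*(k - 4)
(2) = (l - 2)*(l^5 - 7*l^4 - 5*l^3 + 107*l^2 - 176*l + 80) = (l - 2)*(l - 1)*(l^4 - 6*l^3 - 11*l^2 + 96*l - 80) = (l - 2)*(l - 1)*(l + 4)*(l^3 - 10*l^2 + 29*l - 20) = (l - 2)*(l - 1)^2*(l + 4)*(l^2 - 9*l + 20) = (l - 4)*(l - 2)*(l - 1)^2*(l + 4)*(l - 5)
(3) = (p + 2)*(p^2 + 2*p - 3) = (p + 2)*(p + 3)*(p - 1)
(4) = (a - 5)*(a - 3)
(5) = (q - 3)*(q^3 + q^2 - 6*q) = (q - 3)*(q - 2)*(q^2 + 3*q) = (q - 3)*(q - 2)*(q + 3)*(q)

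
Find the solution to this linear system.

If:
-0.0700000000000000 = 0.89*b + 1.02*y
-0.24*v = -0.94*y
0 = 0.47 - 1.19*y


Then:
b = -0.53
v = 1.55
y = 0.39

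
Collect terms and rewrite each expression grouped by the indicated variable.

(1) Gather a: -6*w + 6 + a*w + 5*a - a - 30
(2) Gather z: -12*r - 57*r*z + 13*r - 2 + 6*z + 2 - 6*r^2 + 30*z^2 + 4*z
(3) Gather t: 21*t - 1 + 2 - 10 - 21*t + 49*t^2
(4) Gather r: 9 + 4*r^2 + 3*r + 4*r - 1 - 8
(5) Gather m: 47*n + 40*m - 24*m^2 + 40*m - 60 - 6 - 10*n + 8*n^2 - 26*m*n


(1) = a*(w + 4) - 6*w - 24
(2) = -6*r^2 + r + 30*z^2 + z*(10 - 57*r)
(3) = 49*t^2 - 9
(4) = 4*r^2 + 7*r
(5) = -24*m^2 + m*(80 - 26*n) + 8*n^2 + 37*n - 66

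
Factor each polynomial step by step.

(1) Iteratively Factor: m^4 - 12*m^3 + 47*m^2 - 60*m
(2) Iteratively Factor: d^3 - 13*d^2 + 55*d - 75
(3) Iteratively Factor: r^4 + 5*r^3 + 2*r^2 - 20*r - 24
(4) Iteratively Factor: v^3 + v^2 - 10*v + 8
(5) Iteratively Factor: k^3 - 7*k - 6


(1) = (m)*(m^3 - 12*m^2 + 47*m - 60) = m*(m - 3)*(m^2 - 9*m + 20) = m*(m - 4)*(m - 3)*(m - 5)
(2) = (d - 5)*(d^2 - 8*d + 15) = (d - 5)^2*(d - 3)
(3) = (r + 2)*(r^3 + 3*r^2 - 4*r - 12) = (r - 2)*(r + 2)*(r^2 + 5*r + 6) = (r - 2)*(r + 2)*(r + 3)*(r + 2)
(4) = (v + 4)*(v^2 - 3*v + 2) = (v - 1)*(v + 4)*(v - 2)
(5) = (k + 1)*(k^2 - k - 6) = (k - 3)*(k + 1)*(k + 2)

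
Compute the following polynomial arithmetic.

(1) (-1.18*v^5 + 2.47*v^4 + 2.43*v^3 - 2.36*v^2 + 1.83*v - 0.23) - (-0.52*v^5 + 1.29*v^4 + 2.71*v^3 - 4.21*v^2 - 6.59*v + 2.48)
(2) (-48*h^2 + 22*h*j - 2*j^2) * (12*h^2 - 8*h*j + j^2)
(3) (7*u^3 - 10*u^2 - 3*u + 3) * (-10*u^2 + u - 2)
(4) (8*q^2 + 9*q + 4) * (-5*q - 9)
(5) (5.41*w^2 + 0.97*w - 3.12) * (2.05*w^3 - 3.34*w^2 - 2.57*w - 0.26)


(1) = -0.66*v^5 + 1.18*v^4 - 0.28*v^3 + 1.85*v^2 + 8.42*v - 2.71
(2) = -576*h^4 + 648*h^3*j - 248*h^2*j^2 + 38*h*j^3 - 2*j^4
(3) = -70*u^5 + 107*u^4 + 6*u^3 - 13*u^2 + 9*u - 6
(4) = -40*q^3 - 117*q^2 - 101*q - 36
(5) = 11.0905*w^5 - 16.0809*w^4 - 23.5395*w^3 + 6.5213*w^2 + 7.7662*w + 0.8112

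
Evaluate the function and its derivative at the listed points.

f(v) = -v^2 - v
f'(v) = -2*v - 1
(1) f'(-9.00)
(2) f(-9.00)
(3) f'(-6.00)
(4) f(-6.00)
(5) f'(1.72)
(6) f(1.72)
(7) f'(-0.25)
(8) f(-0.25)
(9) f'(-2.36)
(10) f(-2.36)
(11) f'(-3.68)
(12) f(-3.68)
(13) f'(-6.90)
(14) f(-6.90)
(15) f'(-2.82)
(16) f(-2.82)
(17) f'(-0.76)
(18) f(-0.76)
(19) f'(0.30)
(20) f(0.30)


(1) = 17.00
(2) = -72.00
(3) = 11.00
(4) = -30.00
(5) = -4.44
(6) = -4.68
(7) = -0.50
(8) = 0.19
(9) = 3.72
(10) = -3.21
(11) = 6.36
(12) = -9.86
(13) = 12.80
(14) = -40.71
(15) = 4.64
(16) = -5.13
(17) = 0.52
(18) = 0.18
(19) = -1.60
(20) = -0.39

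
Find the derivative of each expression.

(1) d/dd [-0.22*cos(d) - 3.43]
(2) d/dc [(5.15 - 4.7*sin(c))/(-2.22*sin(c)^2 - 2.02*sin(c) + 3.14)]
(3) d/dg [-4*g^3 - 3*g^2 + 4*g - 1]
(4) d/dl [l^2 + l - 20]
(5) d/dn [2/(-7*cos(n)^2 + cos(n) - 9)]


(1) = 0.22*sin(d)
(2) = (-10.434*sin(c)^2 + 22.866*sin(c) - 4.355)*cos(c)/(4.9284*sin(c)^4 + 8.9688*sin(c)^3 - 9.8612*sin(c)^2 - 12.6856*sin(c) + 9.8596)
(3) = -12*g^2 - 6*g + 4
(4) = 2*l + 1
(5) = 2*(1 - 14*cos(n))*sin(n)/(7*sin(n)^2 + cos(n) - 16)^2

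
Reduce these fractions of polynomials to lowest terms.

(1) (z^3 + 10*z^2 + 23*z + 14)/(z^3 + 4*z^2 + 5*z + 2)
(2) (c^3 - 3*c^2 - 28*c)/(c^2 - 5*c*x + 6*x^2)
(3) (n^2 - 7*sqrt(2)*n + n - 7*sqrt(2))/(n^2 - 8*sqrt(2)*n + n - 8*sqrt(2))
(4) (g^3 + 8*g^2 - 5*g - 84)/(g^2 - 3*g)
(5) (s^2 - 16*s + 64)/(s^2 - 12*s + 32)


(1) = (z + 7)/(z + 1)
(2) = (c^3 - 3*c^2 - 28*c)/(c^2 - 5*c*x + 6*x^2)
(3) = (n - 7*sqrt(2))/(n - 8*sqrt(2))
(4) = (g^2 + 11*g + 28)/g
(5) = (s - 8)/(s - 4)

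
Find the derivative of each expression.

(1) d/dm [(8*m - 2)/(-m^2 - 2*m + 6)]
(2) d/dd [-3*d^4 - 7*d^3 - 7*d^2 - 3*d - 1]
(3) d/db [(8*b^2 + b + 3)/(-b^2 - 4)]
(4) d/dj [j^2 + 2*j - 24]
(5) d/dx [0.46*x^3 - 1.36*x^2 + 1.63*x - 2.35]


(1) = 4*(2*m^2 - m + 11)/(m^4 + 4*m^3 - 8*m^2 - 24*m + 36)
(2) = -12*d^3 - 21*d^2 - 14*d - 3
(3) = (b^2 - 58*b - 4)/(b^4 + 8*b^2 + 16)
(4) = 2*j + 2
(5) = 1.38*x^2 - 2.72*x + 1.63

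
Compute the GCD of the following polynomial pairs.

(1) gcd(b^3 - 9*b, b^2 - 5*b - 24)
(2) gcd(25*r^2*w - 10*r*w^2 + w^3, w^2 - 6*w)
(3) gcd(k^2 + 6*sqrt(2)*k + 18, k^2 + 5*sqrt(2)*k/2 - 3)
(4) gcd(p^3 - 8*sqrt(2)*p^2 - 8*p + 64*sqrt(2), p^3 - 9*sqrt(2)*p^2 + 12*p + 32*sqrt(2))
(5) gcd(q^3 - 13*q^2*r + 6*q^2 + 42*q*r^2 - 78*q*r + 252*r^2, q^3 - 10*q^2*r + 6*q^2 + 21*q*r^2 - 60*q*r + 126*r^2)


(1) = gcd(b*(b - 3)*(b + 3), (b - 8)*(b + 3)) = b + 3
(2) = gcd(w*(-5*r + w)^2, w*(w - 6)) = w
(3) = k + 3*sqrt(2)
(4) = gcd((p - 8*sqrt(2))*(p - 2*sqrt(2))*(p + 2*sqrt(2)), (p - 8*sqrt(2))*(p - 2*sqrt(2))*(p + sqrt(2))) = p^2 - 10*sqrt(2)*p + 32
(5) = gcd((q + 6)*(q - 7*r)*(q - 6*r), (q + 6)*(q - 7*r)*(q - 3*r)) = q^2 - 7*q*r + 6*q - 42*r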